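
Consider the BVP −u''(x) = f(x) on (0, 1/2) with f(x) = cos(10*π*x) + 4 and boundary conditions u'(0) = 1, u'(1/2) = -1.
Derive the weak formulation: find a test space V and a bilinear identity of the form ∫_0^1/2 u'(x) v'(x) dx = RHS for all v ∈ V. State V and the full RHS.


V = H^1(0, 1/2) (v unrestricted at boundary; u is determined up to an additive constant); weak form: ∫_0^1/2 u'v' dx = ∫_0^1/2 (cos(10*π*x) + 4) v dx − v(1/2) − v(0) for all v ∈ V.

Multiply both sides by a test function v and integrate from 0 to 1/2:
  ∫_0^1/2 −u''(x) v(x) dx = ∫_0^1/2 f(x) v(x) dx.
Integrate the LHS by parts once:
  ∫_0^1/2 −u'' v dx = −[u'(x) v(x)]_0^1/2 + ∫_0^1/2 u'(x) v'(x) dx.
Thus ∫_0^1/2 u'(x) v'(x) dx = ∫_0^1/2 f(x) v(x) dx + [u'(x) v(x)]_0^1/2.
Choose V so that boundary terms are either known or forced to vanish.
u has inhomogeneous Neumann u'(0) = 1, u'(1/2) = -1. [u' v]_0^1/2 = (-1)·v(1/2) − (1)·v(0) = − v(1/2) − v(0). Take V = H^1(0, 1/2); boundary term becomes part of RHS.
Weak formulation: find u (satisfying any essential BC) such that ∫_0^1/2 u'(x) v'(x) dx = ∫_0^1/2 f v dx − v(1/2) − v(0) for all v ∈ V (Neumann data are natural BCs: they enter the RHS as boundary terms).
Substituting f(x) = cos(10*π*x) + 4, the right-hand side is ∫_0^1/2 (cos(10*π*x) + 4) v dx − v(1/2) − v(0).
Compatibility check (pure Neumann): taking v ≡ 1 ∈ V gives 0 = ∫_0^1/2 f dx + (-1) − (1), i.e. ∫_0^1/2 f dx must equal u'(0) − u'(1/2) = 2. Indeed ∫_0^1/2 (cos(10*π*x) + 4) dx = 2, so the data are compatible. The solution is then unique only up to an additive constant (fix it e.g. by requiring ∫_0^1/2 u dx = 0).


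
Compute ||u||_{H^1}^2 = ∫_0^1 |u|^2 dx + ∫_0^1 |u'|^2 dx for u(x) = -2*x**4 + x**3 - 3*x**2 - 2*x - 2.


||u||_{H^1}^2 = 5869/90

The H^1 norm (squared) on an interval (0, L) is
  ||u||_{H^1}^2 = ∫_0^L u(x)^2 dx + ∫_0^L u'(x)^2 dx.
Compute u'(x) = -8*x**3 + 3*x**2 - 6*x - 2.
Then u(x)^2 = 4*x**8 - 4*x**7 + 13*x**6 + 2*x**5 + 13*x**4 + 8*x**3 + 16*x**2 + 8*x + 4 and u'(x)^2 = 64*x**6 - 48*x**5 + 105*x**4 - 4*x**3 + 24*x**2 + 24*x + 4.
Integrate each monomial from 0 to 1 using ∫_0^1 c·x^n dx = c·1^(n+1)/(n+1):
  ∫_0^1 u(x)^2 dx = ∫_0^1 (4*x^8 - 4*x^7 + 13*x^6 + 2*x^5 + 13*x^4 + 8*x^3 + 16*x^2 + 8*x + 4) dx. Term by term:
    ∫_0^1 4*x^8 dx = 4/9;  ∫_0^1 -4*x^7 dx = -1/2;  ∫_0^1 13*x^6 dx = 13/7;
    ∫_0^1 2*x^5 dx = 1/3;  ∫_0^1 13*x^4 dx = 13/5;  ∫_0^1 8*x^3 dx = 2;
    ∫_0^1 16*x^2 dx = 16/3;  ∫_0^1 8*x dx = 4;  ∫_0^1 4 dx = 4.
  Sum: 4/9 − 1/2 + 13/7 + 1/3 + 13/5 + 2 + 16/3 + 4 + 4 = 12643/630.
  ∫_0^1 u'(x)^2 dx = ∫_0^1 (64*x^6 - 48*x^5 + 105*x^4 - 4*x^3 + 24*x^2 + 24*x + 4) dx. Term by term:
    ∫_0^1 64*x^6 dx = 64/7;  ∫_0^1 -48*x^5 dx = -8;  ∫_0^1 105*x^4 dx = 21;
    ∫_0^1 -4*x^3 dx = -1;  ∫_0^1 24*x^2 dx = 8;  ∫_0^1 24*x dx = 12;
    ∫_0^1 4 dx = 4.
  Sum: 64/7 − 8 + 21 − 1 + 8 + 12 + 4 = 316/7.
Adding: ||u||_{H^1}^2 = 12643/630 + 316/7 = 5869/90.


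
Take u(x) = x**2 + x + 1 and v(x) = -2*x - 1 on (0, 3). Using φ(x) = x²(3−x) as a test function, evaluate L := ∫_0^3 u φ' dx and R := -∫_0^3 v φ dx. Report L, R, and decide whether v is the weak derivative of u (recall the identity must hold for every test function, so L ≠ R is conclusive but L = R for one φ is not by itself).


LHS = -621/20, RHS = 621/20. No, v is not the weak derivative of u.

u(x) = x**2 + x + 1, classical derivative u'(x) = 2*x + 1.
φ(x) = x²(3−x), so φ'(x) = 3*x*(2 - x).
Note φ(0) = φ(3) = 0, so the boundary term u·φ vanishes.
LHS = ∫_0^3 u(x) φ'(x) dx = ∫_0^3 (-3*x^4 + 3*x^3 + 3*x^2 + 6*x) dx. Term by term:
  ∫_0^3 -3*x^4 dx = -729/5;  ∫_0^3 3*x^3 dx = 243/4;  ∫_0^3 3*x^2 dx = 27;
  ∫_0^3 6*x dx = 27.
Sum: -729/5 + 243/4 + 27 + 27 = -621/20.
So LHS = -621/20.
∫_0^3 v(x) φ(x) dx = ∫_0^3 (2*x^4 - 5*x^3 - 3*x^2) dx. Term by term:
  ∫_0^3 2*x^4 dx = 486/5;  ∫_0^3 -5*x^3 dx = -405/4;  ∫_0^3 -3*x^2 dx = -27.
Sum: 486/5 − 405/4 − 27 = -621/20.
So RHS = -∫_0^3 v(x) φ(x) dx = 621/20.
LHS − RHS = -621/10 ≠ 0, so the identity fails.
(For a valid weak derivative the identity must hold for EVERY test function, in particular this one. The failure shows v is NOT the weak derivative of u.)
Correct weak derivative would be u'(x) = 2*x + 1.


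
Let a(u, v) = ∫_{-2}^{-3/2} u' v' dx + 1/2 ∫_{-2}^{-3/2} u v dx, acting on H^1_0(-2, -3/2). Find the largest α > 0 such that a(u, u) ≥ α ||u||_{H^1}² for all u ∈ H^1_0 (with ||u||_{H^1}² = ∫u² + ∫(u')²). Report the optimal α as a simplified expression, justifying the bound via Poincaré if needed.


α = (1 + 8*π^2)/(2*(1 + 4*π^2))

Coercivity of a(·,·) on H^1_0(-2, -3/2) means a(u, u) ≥ α ||u||_{H^1}² for every u ∈ H^1_0.
The interval has length L = 1/2, and Poincaré/coercivity depend only on L. Here a(u, u) = ∫(u')² + (1/2)·∫u².
Here 0 < c = 1/2 < 1. The condition a(u,u) ≥ α||u||_{H^1}² reads (1−α)∫(u')² ≥ (α−c)∫u². Any admissible α is ≤ 1 (rapidly oscillating u have ∫u²/∫(u')² → 0), and α = 1 would force 0 ≥ (1−c)∫u², impossible since c < 1; so 1−α > 0. By the sharp Poincaré inequality on H^1_0 of an interval of length L, ∫(u')² ≥ (π/L)²∫u² with equality for the first sine mode sin(π(x−x₀)/L) (x₀ the left endpoint), so the inequality holds for all u iff (1−α)(π/L)² ≥ α − c, i.e. α ≤ ((π/L)² + c)/((π/L)² + 1) = (1 + c(L/π)²)/(1 + (L/π)²). With (π/L)² = 4*π^2 and c = 1/2, the largest admissible constant is α = ((π/L)² + c)/((π/L)² + 1).
Simplifying, α = (1 + 8*π^2)/(2*(1 + 4*π^2)).


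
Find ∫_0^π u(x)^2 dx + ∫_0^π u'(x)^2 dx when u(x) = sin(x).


||u||_{H^1(0,π)}^2 = π

u'(x) = cos(x).
Expand u² and (u')² and integrate term by term on (0, π), using: for integers n ≥ 1, ∫_0^π sin²(nx) dx = ∫_0^π cos²(nx) dx = π/2; for n ≠ n', ∫_0^π sin(nx)sin(n'x) dx = ∫_0^π cos(nx)cos(n'x) dx = 0; and by product-to-sum, ∫_0^π sin(nx)cos(n'x) dx = ½∫_0^π [sin((n+n')x) + sin((n−n')x)] dx, which is 0 when n+n' is even and 2n/(n²−n'²) when n+n' is odd (it need not vanish on (0, π)).
  u² squared terms: (1)²·∫sin(x)² dx = 1·π/2 = π/2.
  So ∫_0^π u² dx = π/2.
  (u')² squared terms: (1)²·∫cos(x)² dx = 1·π/2 = π/2.
  So ∫_0^π (u')² dx = π/2.
||u||_{H^1}^2 = (π/2) + (π/2) = π.


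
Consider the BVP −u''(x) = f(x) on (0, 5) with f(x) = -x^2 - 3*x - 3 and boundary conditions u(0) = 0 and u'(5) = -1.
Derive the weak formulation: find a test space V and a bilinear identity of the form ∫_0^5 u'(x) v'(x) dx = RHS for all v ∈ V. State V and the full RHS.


V = {v ∈ H^1(0, 5) : v(0) = 0} (test functions vanish at x = 0 where u is specified); weak form: ∫_0^5 u'v' dx = ∫_0^5 (-x^2 - 3*x - 3) v dx − v(5) for all v ∈ V.

Multiply both sides by a test function v and integrate from 0 to 5:
  ∫_0^5 −u''(x) v(x) dx = ∫_0^5 f(x) v(x) dx.
Integrate the LHS by parts once:
  ∫_0^5 −u'' v dx = −[u'(x) v(x)]_0^5 + ∫_0^5 u'(x) v'(x) dx.
Thus ∫_0^5 u'(x) v'(x) dx = ∫_0^5 f(x) v(x) dx + [u'(x) v(x)]_0^5.
Choose V so that boundary terms are either known or forced to vanish.
Mixed BC: u(0) = 0 (Dirichlet) and u'(5) = -1 (Neumann). Define V = {v ∈ H^1(0, 5) : v(0) = 0}. Then [u' v]_0^5 = u'(5)·v(5) − u'(0)·0 = − v(5).
Weak formulation: find u (satisfying any essential BC) such that ∫_0^5 u'(x) v'(x) dx = ∫_0^5 f v dx − v(5) for all v ∈ V (Dirichlet at 0 absorbed into V; Neumann datum at x = 5 contributes the boundary term).
Substituting f(x) = -x^2 - 3*x - 3, the right-hand side is ∫_0^5 (-x^2 - 3*x - 3) v dx − v(5).


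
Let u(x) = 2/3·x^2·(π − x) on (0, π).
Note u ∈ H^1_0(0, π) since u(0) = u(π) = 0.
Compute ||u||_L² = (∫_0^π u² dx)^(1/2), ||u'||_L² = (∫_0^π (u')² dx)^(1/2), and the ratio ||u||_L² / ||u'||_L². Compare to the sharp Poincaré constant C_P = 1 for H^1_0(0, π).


||u||_L² / ||u'||_L² = sqrt(14)*π/14 < C_P = 1.

u(x) = 2/3·x^2·(π − x), so u'(x) = 2*x*(-3*x + 2*π)/3.
u(x) = 2/3·x^2·(π − x) vanishes at x = 0 and x = π, so u ∈ H^1_0(0, π). Differentiate via the product rule and integrate the resulting polynomials term by term.
  ∫_0^π u² dx = ∫_0^π (4*x^6/9 - 8*π*x^5/9 + 4*π^2*x^4/9) dx. Term by term:
    ∫_0^π 4*x^6/9 dx = 4*π^7/63;  ∫_0^π -8*π*x^5/9 dx = -4*π^7/27;  ∫_0^π 4*π^2*x^4/9 dx = 4*π^7/45.
  Sum: 4*π^7/63 − 4*π^7/27 + 4*π^7/45 = 4*π^7/945.
  ∫_0^π (u')² dx = ∫_0^π (4*x^4 - 16*π*x^3/3 + 16*π^2*x^2/9) dx. Term by term:
    ∫_0^π 4*x^4 dx = 4*π^5/5;  ∫_0^π -16*π*x^3/3 dx = -4*π^5/3;  ∫_0^π 16*π^2*x^2/9 dx = 16*π^5/27.
  Sum: 4*π^5/5 − 4*π^5/3 + 16*π^5/27 = 8*π^5/135.
∫_0^π u² dx = 4*π^7/945, so ||u||_L² = 2*sqrt(105)*π^(7/2)/315.
∫_0^π (u')² dx = 8*π^5/135, so ||u'||_L² = 2*sqrt(30)*π^(5/2)/45.
Ratio ||u||_L² / ||u'||_L² = sqrt(14)*π/14.
Sharp Poincaré constant on H^1_0(0, π) is C_P = L/π = 1, achieved by sin(x).
A polynomial bump cannot attain the sharp Poincaré constant (only the first sine eigenfunction does), so the ratio is strictly less than C_P, consistent with ||u||_L² ≤ C_P ||u'||_L².


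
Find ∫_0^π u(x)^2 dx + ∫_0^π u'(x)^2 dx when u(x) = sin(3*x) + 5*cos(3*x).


||u||_{H^1(0,π)}^2 = 130*π

u'(x) = -15*sin(3*x) + 3*cos(3*x).
Expand u² and (u')² and integrate term by term on (0, π), using: for integers n ≥ 1, ∫_0^π sin²(nx) dx = ∫_0^π cos²(nx) dx = π/2; for n ≠ n', ∫_0^π sin(nx)sin(n'x) dx = ∫_0^π cos(nx)cos(n'x) dx = 0; and by product-to-sum, ∫_0^π sin(nx)cos(n'x) dx = ½∫_0^π [sin((n+n')x) + sin((n−n')x)] dx, which is 0 when n+n' is even and 2n/(n²−n'²) when n+n' is odd (it need not vanish on (0, π)).
  u² squared terms: (5)²·∫cos(3x)² dx = 25·π/2 = 25*π/2;  (1)²·∫sin(3x)² dx = 1·π/2 = π/2.
  u² cross terms: 2·(5)·(1)·∫cos(3x)·sin(3x) dx = 10·(0) = 0.
  So ∫_0^π u² dx = 25*π/2 + π/2 + 0 = 13*π.
  (u')² squared terms: (-15)²·∫sin(3x)² dx = 225·π/2 = 225*π/2;  (3)²·∫cos(3x)² dx = 9·π/2 = 9*π/2.
  (u')² cross terms: 2·(-15)·(3)·∫sin(3x)·cos(3x) dx = -90·(0) = 0.
  So ∫_0^π (u')² dx = 225*π/2 + 9*π/2 + 0 = 117*π.
||u||_{H^1}^2 = (13*π) + (117*π) = 130*π.


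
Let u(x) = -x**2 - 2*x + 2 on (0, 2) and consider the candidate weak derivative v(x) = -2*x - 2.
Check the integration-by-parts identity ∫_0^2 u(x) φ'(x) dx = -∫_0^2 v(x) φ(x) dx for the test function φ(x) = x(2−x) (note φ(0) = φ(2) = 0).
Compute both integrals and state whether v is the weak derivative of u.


LHS = 16/3, RHS = 16/3. Yes, v = u' weakly.

u(x) = -x**2 - 2*x + 2, classical derivative u'(x) = -2*x - 2.
φ(x) = x(2−x), so φ'(x) = 2 - 2*x.
Note φ(0) = φ(2) = 0, so the boundary term u·φ vanishes.
LHS = ∫_0^2 u(x) φ'(x) dx = ∫_0^2 (2*x^3 + 2*x^2 - 8*x + 4) dx. Term by term:
  ∫_0^2 2*x^3 dx = 8;  ∫_0^2 2*x^2 dx = 16/3;  ∫_0^2 -8*x dx = -16;
  ∫_0^2 4 dx = 8.
Sum: 8 + 16/3 − 16 + 8 = 16/3.
So LHS = 16/3.
∫_0^2 v(x) φ(x) dx = ∫_0^2 (2*x^3 - 2*x^2 - 4*x) dx. Term by term:
  ∫_0^2 2*x^3 dx = 8;  ∫_0^2 -2*x^2 dx = -16/3;  ∫_0^2 -4*x dx = -8.
Sum: 8 − 16/3 − 8 = -16/3.
So RHS = -∫_0^2 v(x) φ(x) dx = 16/3.
LHS = RHS, so the identity holds for this test φ.
Moreover u is smooth here and v(x) = u'(x) = -2*x - 2 pointwise, so the identity holds for every test function. Hence v is the weak derivative of u.


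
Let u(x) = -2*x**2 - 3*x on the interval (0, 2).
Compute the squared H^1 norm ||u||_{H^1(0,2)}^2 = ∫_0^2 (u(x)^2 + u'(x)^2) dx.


||u||_{H^1}^2 = 3094/15

The H^1 norm (squared) on an interval (0, L) is
  ||u||_{H^1}^2 = ∫_0^L u(x)^2 dx + ∫_0^L u'(x)^2 dx.
Compute u'(x) = -4*x - 3.
Then u(x)^2 = 4*x**4 + 12*x**3 + 9*x**2 and u'(x)^2 = 16*x**2 + 24*x + 9.
Integrate each monomial from 0 to 2 using ∫_0^2 c·x^n dx = c·2^(n+1)/(n+1):
  ∫_0^2 u(x)^2 dx = ∫_0^2 (4*x^4 + 12*x^3 + 9*x^2) dx. Term by term:
    ∫_0^2 4*x^4 dx = 128/5;  ∫_0^2 12*x^3 dx = 48;  ∫_0^2 9*x^2 dx = 24.
  Sum: 128/5 + 48 + 24 = 488/5.
  ∫_0^2 u'(x)^2 dx = ∫_0^2 (16*x^2 + 24*x + 9) dx. Term by term:
    ∫_0^2 16*x^2 dx = 128/3;  ∫_0^2 24*x dx = 48;  ∫_0^2 9 dx = 18.
  Sum: 128/3 + 48 + 18 = 326/3.
Adding: ||u||_{H^1}^2 = 488/5 + 326/3 = 3094/15.


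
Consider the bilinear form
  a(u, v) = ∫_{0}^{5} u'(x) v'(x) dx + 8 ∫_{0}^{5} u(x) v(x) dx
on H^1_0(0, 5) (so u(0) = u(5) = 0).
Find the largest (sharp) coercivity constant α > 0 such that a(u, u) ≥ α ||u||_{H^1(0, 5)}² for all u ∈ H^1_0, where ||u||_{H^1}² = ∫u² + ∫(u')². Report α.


α = 1

Coercivity of a(·,·) on H^1_0(0, 5) means a(u, u) ≥ α ||u||_{H^1}² for every u ∈ H^1_0.
The interval has length L = 5, and Poincaré/coercivity depend only on L. Here a(u, u) = ∫(u')² + (8)·∫u².
Here c = 8 ≥ 1, so a(u,u) = ∫(u')² + c∫u² ≥ ∫(u')² + ∫u² = ||u||_{H^1}², i.e. α = 1 works. No larger α is possible: a(u,u) ≥ α||u||_{H^1}² means (1−α)∫(u')² ≥ (α−c)∫u², and for the modes u_n = sin(nπ(x−x₀)/L) (x₀ the left endpoint) one has ∫u_n²/∫(u_n')² = (L/(nπ))² → 0, so a(u_n,u_n)/||u_n||_{H^1}² → 1. Hence the optimal constant is α = 1.
Therefore α = 1.


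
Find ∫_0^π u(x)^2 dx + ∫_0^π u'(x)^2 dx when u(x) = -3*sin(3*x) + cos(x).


||u||_{H^1(0,π)}^2 = 46*π

u'(x) = -sin(x) - 9*cos(3*x).
Expand u² and (u')² and integrate term by term on (0, π), using: for integers n ≥ 1, ∫_0^π sin²(nx) dx = ∫_0^π cos²(nx) dx = π/2; for n ≠ n', ∫_0^π sin(nx)sin(n'x) dx = ∫_0^π cos(nx)cos(n'x) dx = 0; and by product-to-sum, ∫_0^π sin(nx)cos(n'x) dx = ½∫_0^π [sin((n+n')x) + sin((n−n')x)] dx, which is 0 when n+n' is even and 2n/(n²−n'²) when n+n' is odd (it need not vanish on (0, π)).
  u² squared terms: (-3)²·∫sin(3x)² dx = 9·π/2 = 9*π/2;  (1)²·∫cos(x)² dx = 1·π/2 = π/2.
  u² cross terms: 2·(-3)·(1)·∫sin(3x)·cos(x) dx = -6·(0) = 0.
  So ∫_0^π u² dx = 9*π/2 + π/2 + 0 = 5*π.
  (u')² squared terms: (-1)²·∫sin(x)² dx = 1·π/2 = π/2;  (-9)²·∫cos(3x)² dx = 81·π/2 = 81*π/2.
  (u')² cross terms: 2·(-1)·(-9)·∫sin(x)·cos(3x) dx = 18·(0) = 0.
  So ∫_0^π (u')² dx = π/2 + 81*π/2 + 0 = 41*π.
||u||_{H^1}^2 = (5*π) + (41*π) = 46*π.


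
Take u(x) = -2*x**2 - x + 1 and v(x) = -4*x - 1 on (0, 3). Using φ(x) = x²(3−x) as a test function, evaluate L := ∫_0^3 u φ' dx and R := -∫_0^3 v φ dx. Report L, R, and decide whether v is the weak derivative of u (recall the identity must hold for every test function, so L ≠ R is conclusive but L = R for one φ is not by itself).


LHS = 1107/20, RHS = 1107/20. Yes, v = u' weakly.

u(x) = -2*x**2 - x + 1, classical derivative u'(x) = -4*x - 1.
φ(x) = x²(3−x), so φ'(x) = 3*x*(2 - x).
Note φ(0) = φ(3) = 0, so the boundary term u·φ vanishes.
LHS = ∫_0^3 u(x) φ'(x) dx = ∫_0^3 (6*x^4 - 9*x^3 - 9*x^2 + 6*x) dx. Term by term:
  ∫_0^3 6*x^4 dx = 1458/5;  ∫_0^3 -9*x^3 dx = -729/4;  ∫_0^3 -9*x^2 dx = -81;
  ∫_0^3 6*x dx = 27.
Sum: 1458/5 − 729/4 − 81 + 27 = 1107/20.
So LHS = 1107/20.
∫_0^3 v(x) φ(x) dx = ∫_0^3 (4*x^4 - 11*x^3 - 3*x^2) dx. Term by term:
  ∫_0^3 4*x^4 dx = 972/5;  ∫_0^3 -11*x^3 dx = -891/4;  ∫_0^3 -3*x^2 dx = -27.
Sum: 972/5 − 891/4 − 27 = -1107/20.
So RHS = -∫_0^3 v(x) φ(x) dx = 1107/20.
LHS = RHS, so the identity holds for this test φ.
Moreover u is smooth here and v(x) = u'(x) = -4*x - 1 pointwise, so the identity holds for every test function. Hence v is the weak derivative of u.


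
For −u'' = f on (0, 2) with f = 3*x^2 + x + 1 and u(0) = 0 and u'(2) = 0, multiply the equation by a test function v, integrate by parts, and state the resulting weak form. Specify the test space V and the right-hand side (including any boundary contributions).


V = {v ∈ H^1(0, 2) : v(0) = 0} (test functions vanish at x = 0 where u is specified); weak form: ∫_0^2 u'v' dx = ∫_0^2 (3*x^2 + x + 1) v dx for all v ∈ V.

Multiply both sides by a test function v and integrate from 0 to 2:
  ∫_0^2 −u''(x) v(x) dx = ∫_0^2 f(x) v(x) dx.
Integrate the LHS by parts once:
  ∫_0^2 −u'' v dx = −[u'(x) v(x)]_0^2 + ∫_0^2 u'(x) v'(x) dx.
Thus ∫_0^2 u'(x) v'(x) dx = ∫_0^2 f(x) v(x) dx + [u'(x) v(x)]_0^2.
Choose V so that boundary terms are either known or forced to vanish.
Mixed BC: u(0) = 0 (Dirichlet) and u'(2) = 0 (Neumann). Define V = {v ∈ H^1(0, 2) : v(0) = 0}. Then [u' v]_0^2 = u'(2)·v(2) − u'(0)·0 = 0.
Weak formulation: find u (satisfying any essential BC) such that ∫_0^2 u'(x) v'(x) dx = ∫_0^2 f v dx for all v ∈ V (Dirichlet at 0 absorbed into V; the Neumann datum at x = 2 is zero, so no boundary term remains).
Substituting f(x) = 3*x^2 + x + 1, the right-hand side is ∫_0^2 (3*x^2 + x + 1) v dx.


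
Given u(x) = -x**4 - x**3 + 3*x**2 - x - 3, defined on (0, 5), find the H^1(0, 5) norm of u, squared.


||u||_{H^1}^2 = 119048075/252

The H^1 norm (squared) on an interval (0, L) is
  ||u||_{H^1}^2 = ∫_0^L u(x)^2 dx + ∫_0^L u'(x)^2 dx.
Compute u'(x) = -4*x**3 - 3*x**2 + 6*x - 1.
Then u(x)^2 = x**8 + 2*x**7 - 5*x**6 - 4*x**5 + 17*x**4 - 17*x**2 + 6*x + 9 and u'(x)^2 = 16*x**6 + 24*x**5 - 39*x**4 - 28*x**3 + 42*x**2 - 12*x + 1.
Integrate each monomial from 0 to 5 using ∫_0^5 c·x^n dx = c·5^(n+1)/(n+1):
  ∫_0^5 u(x)^2 dx = ∫_0^5 (x^8 + 2*x^7 - 5*x^6 - 4*x^5 + 17*x^4 - 17*x^2 + 6*x + 9) dx. Term by term:
    ∫_0^5 x^8 dx = 1953125/9;  ∫_0^5 2*x^7 dx = 390625/4;  ∫_0^5 -5*x^6 dx = -390625/7;
    ∫_0^5 -4*x^5 dx = -31250/3;  ∫_0^5 17*x^4 dx = 10625;  ∫_0^5 -17*x^2 dx = -2125/3;
    ∫_0^5 6*x dx = 75;  ∫_0^5 9 dx = 45.
  Sum: 1953125/9 + 390625/4 − 390625/7 − 31250/3 + 10625 − 2125/3 + 75 + 45 = 65138615/252.
  ∫_0^5 u'(x)^2 dx = ∫_0^5 (16*x^6 + 24*x^5 - 39*x^4 - 28*x^3 + 42*x^2 - 12*x + 1) dx. Term by term:
    ∫_0^5 16*x^6 dx = 1250000/7;  ∫_0^5 24*x^5 dx = 62500;  ∫_0^5 -39*x^4 dx = -24375;
    ∫_0^5 -28*x^3 dx = -4375;  ∫_0^5 42*x^2 dx = 1750;  ∫_0^5 -12*x dx = -150;
    ∫_0^5 1 dx = 5.
  Sum: 1250000/7 + 62500 − 24375 − 4375 + 1750 − 150 + 5 = 1497485/7.
Adding: ||u||_{H^1}^2 = 65138615/252 + 1497485/7 = 119048075/252.


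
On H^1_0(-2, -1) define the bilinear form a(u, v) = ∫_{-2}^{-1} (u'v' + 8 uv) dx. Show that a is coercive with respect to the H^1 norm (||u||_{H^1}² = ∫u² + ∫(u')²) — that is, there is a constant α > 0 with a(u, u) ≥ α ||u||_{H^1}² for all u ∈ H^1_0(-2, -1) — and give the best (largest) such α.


α = 1

Coercivity of a(·,·) on H^1_0(-2, -1) means a(u, u) ≥ α ||u||_{H^1}² for every u ∈ H^1_0.
The interval has length L = 1, and Poincaré/coercivity depend only on L. Here a(u, u) = ∫(u')² + (8)·∫u².
Here c = 8 ≥ 1, so a(u,u) = ∫(u')² + c∫u² ≥ ∫(u')² + ∫u² = ||u||_{H^1}², i.e. α = 1 works. No larger α is possible: a(u,u) ≥ α||u||_{H^1}² means (1−α)∫(u')² ≥ (α−c)∫u², and for the modes u_n = sin(nπ(x−x₀)/L) (x₀ the left endpoint) one has ∫u_n²/∫(u_n')² = (L/(nπ))² → 0, so a(u_n,u_n)/||u_n||_{H^1}² → 1. Hence the optimal constant is α = 1.
Therefore α = 1.


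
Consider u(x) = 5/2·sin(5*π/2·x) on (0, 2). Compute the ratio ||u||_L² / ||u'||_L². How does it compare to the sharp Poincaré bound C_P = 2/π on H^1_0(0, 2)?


||u||_L² / ||u'||_L² = 2/(5*π) < C_P = 2/π.

u(x) = 5/2·sin(5*π/2·x), so u'(x) = 25*π*cos(5*π*x/2)/4.
Writing u(x) = A·sin(kπx/L) with A = 5/2 and k = 5, use ∫_0^L sin²(kπx/L) dx = L/2 and ∫_0^L cos²(kπx/L) dx = L/2.
u² = 25/4·sin²(5*π/2·x) and (u')² = 625*π^2/16·cos²(5*π/2·x), and each of sin², cos² integrates to L/2 = 1 over (0, 2).
∫_0^2 u² dx = 25/4, so ||u||_L² = 5/2.
∫_0^2 (u')² dx = 625*π^2/16, so ||u'||_L² = 25*π/4.
Ratio ||u||_L² / ||u'||_L² = 2/(5*π).
Sharp Poincaré constant on H^1_0(0, 2) is C_P = L/π = 2/π, achieved by sin(π/2·x).
This is the k = 5 harmonic; the ratio L/(kπ) is strictly less than C_P = L/π, consistent with the sharp inequality ||u||_L² ≤ C_P ||u'||_L².


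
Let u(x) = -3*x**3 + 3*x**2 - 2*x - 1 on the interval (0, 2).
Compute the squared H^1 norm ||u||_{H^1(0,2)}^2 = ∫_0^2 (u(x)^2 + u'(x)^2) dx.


||u||_{H^1}^2 = 34234/105

The H^1 norm (squared) on an interval (0, L) is
  ||u||_{H^1}^2 = ∫_0^L u(x)^2 dx + ∫_0^L u'(x)^2 dx.
Compute u'(x) = -9*x**2 + 6*x - 2.
Then u(x)^2 = 9*x**6 - 18*x**5 + 21*x**4 - 6*x**3 - 2*x**2 + 4*x + 1 and u'(x)^2 = 81*x**4 - 108*x**3 + 72*x**2 - 24*x + 4.
Integrate each monomial from 0 to 2 using ∫_0^2 c·x^n dx = c·2^(n+1)/(n+1):
  ∫_0^2 u(x)^2 dx = ∫_0^2 (9*x^6 - 18*x^5 + 21*x^4 - 6*x^3 - 2*x^2 + 4*x + 1) dx. Term by term:
    ∫_0^2 9*x^6 dx = 1152/7;  ∫_0^2 -18*x^5 dx = -192;  ∫_0^2 21*x^4 dx = 672/5;
    ∫_0^2 -6*x^3 dx = -24;  ∫_0^2 -2*x^2 dx = -16/3;  ∫_0^2 4*x dx = 8;
    ∫_0^2 1 dx = 2.
  Sum: 1152/7 − 192 + 672/5 − 24 − 16/3 + 8 + 2 = 9202/105.
  ∫_0^2 u'(x)^2 dx = ∫_0^2 (81*x^4 - 108*x^3 + 72*x^2 - 24*x + 4) dx. Term by term:
    ∫_0^2 81*x^4 dx = 2592/5;  ∫_0^2 -108*x^3 dx = -432;  ∫_0^2 72*x^2 dx = 192;
    ∫_0^2 -24*x dx = -48;  ∫_0^2 4 dx = 8.
  Sum: 2592/5 − 432 + 192 − 48 + 8 = 1192/5.
Adding: ||u||_{H^1}^2 = 9202/105 + 1192/5 = 34234/105.


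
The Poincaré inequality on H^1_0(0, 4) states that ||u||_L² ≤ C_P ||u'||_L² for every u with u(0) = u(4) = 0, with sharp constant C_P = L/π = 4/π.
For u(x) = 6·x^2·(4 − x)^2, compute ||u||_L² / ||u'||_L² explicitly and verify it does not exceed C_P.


||u||_L² / ||u'||_L² = 2*sqrt(3)/3 < C_P = 4/π.

u(x) = 6·x^2·(4 − x)^2, so u'(x) = 24*x*(x - 4)*(x - 2).
u(x) = 6·x^2·(4 − x)^2 vanishes at x = 0 and x = 4, so u ∈ H^1_0(0, 4). Differentiate via the product rule and integrate the resulting polynomials term by term.
  ∫_0^4 u² dx = ∫_0^4 (36*x^8 - 576*x^7 + 3456*x^6 - 9216*x^5 + 9216*x^4) dx. Term by term:
    ∫_0^4 36*x^8 dx = 1048576;  ∫_0^4 -576*x^7 dx = -4718592;  ∫_0^4 3456*x^6 dx = 56623104/7;
    ∫_0^4 -9216*x^5 dx = -6291456;  ∫_0^4 9216*x^4 dx = 9437184/5.
  Sum: 1048576 − 4718592 + 56623104/7 − 6291456 + 9437184/5 = 524288/35.
  ∫_0^4 (u')² dx = ∫_0^4 (576*x^6 - 6912*x^5 + 29952*x^4 - 55296*x^3 + 36864*x^2) dx. Term by term:
    ∫_0^4 576*x^6 dx = 9437184/7;  ∫_0^4 -6912*x^5 dx = -4718592;  ∫_0^4 29952*x^4 dx = 30670848/5;
    ∫_0^4 -55296*x^3 dx = -3538944;  ∫_0^4 36864*x^2 dx = 786432.
  Sum: 9437184/7 − 4718592 + 30670848/5 − 3538944 + 786432 = 393216/35.
∫_0^4 u² dx = 524288/35, so ||u||_L² = 512*sqrt(70)/35.
∫_0^4 (u')² dx = 393216/35, so ||u'||_L² = 256*sqrt(210)/35.
Ratio ||u||_L² / ||u'||_L² = 2*sqrt(3)/3.
Sharp Poincaré constant on H^1_0(0, 4) is C_P = L/π = 4/π, achieved by sin(π/4·x).
A polynomial bump cannot attain the sharp Poincaré constant (only the first sine eigenfunction does), so the ratio is strictly less than C_P, consistent with ||u||_L² ≤ C_P ||u'||_L².


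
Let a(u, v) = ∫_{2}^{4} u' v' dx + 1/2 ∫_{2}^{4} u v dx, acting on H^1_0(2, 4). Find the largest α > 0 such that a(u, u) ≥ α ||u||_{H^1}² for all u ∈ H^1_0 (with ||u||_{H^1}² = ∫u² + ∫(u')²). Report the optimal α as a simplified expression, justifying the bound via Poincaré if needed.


α = (2 + π^2)/(4 + π^2)

Coercivity of a(·,·) on H^1_0(2, 4) means a(u, u) ≥ α ||u||_{H^1}² for every u ∈ H^1_0.
The interval has length L = 2, and Poincaré/coercivity depend only on L. Here a(u, u) = ∫(u')² + (1/2)·∫u².
Here 0 < c = 1/2 < 1. The condition a(u,u) ≥ α||u||_{H^1}² reads (1−α)∫(u')² ≥ (α−c)∫u². Any admissible α is ≤ 1 (rapidly oscillating u have ∫u²/∫(u')² → 0), and α = 1 would force 0 ≥ (1−c)∫u², impossible since c < 1; so 1−α > 0. By the sharp Poincaré inequality on H^1_0 of an interval of length L, ∫(u')² ≥ (π/L)²∫u² with equality for the first sine mode sin(π(x−x₀)/L) (x₀ the left endpoint), so the inequality holds for all u iff (1−α)(π/L)² ≥ α − c, i.e. α ≤ ((π/L)² + c)/((π/L)² + 1) = (1 + c(L/π)²)/(1 + (L/π)²). With (π/L)² = π^2/4 and c = 1/2, the largest admissible constant is α = ((π/L)² + c)/((π/L)² + 1).
Simplifying, α = (2 + π^2)/(4 + π^2).


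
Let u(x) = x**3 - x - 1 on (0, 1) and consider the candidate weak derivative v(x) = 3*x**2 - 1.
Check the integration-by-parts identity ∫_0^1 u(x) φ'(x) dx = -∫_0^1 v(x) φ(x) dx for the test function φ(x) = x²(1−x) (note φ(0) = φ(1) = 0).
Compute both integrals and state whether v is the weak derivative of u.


LHS = -1/60, RHS = -1/60. Yes, v = u' weakly.

u(x) = x**3 - x - 1, classical derivative u'(x) = 3*x**2 - 1.
φ(x) = x²(1−x), so φ'(x) = x*(2 - 3*x).
Note φ(0) = φ(1) = 0, so the boundary term u·φ vanishes.
LHS = ∫_0^1 u(x) φ'(x) dx = ∫_0^1 (-3*x^5 + 2*x^4 + 3*x^3 + x^2 - 2*x) dx. Term by term:
  ∫_0^1 -3*x^5 dx = -1/2;  ∫_0^1 2*x^4 dx = 2/5;  ∫_0^1 3*x^3 dx = 3/4;
  ∫_0^1 x^2 dx = 1/3;  ∫_0^1 -2*x dx = -1.
Sum: -1/2 + 2/5 + 3/4 + 1/3 − 1 = -1/60.
So LHS = -1/60.
∫_0^1 v(x) φ(x) dx = ∫_0^1 (-3*x^5 + 3*x^4 + x^3 - x^2) dx. Term by term:
  ∫_0^1 -3*x^5 dx = -1/2;  ∫_0^1 3*x^4 dx = 3/5;  ∫_0^1 x^3 dx = 1/4;
  ∫_0^1 -x^2 dx = -1/3.
Sum: -1/2 + 3/5 + 1/4 − 1/3 = 1/60.
So RHS = -∫_0^1 v(x) φ(x) dx = -1/60.
LHS = RHS, so the identity holds for this test φ.
Moreover u is smooth here and v(x) = u'(x) = 3*x**2 - 1 pointwise, so the identity holds for every test function. Hence v is the weak derivative of u.


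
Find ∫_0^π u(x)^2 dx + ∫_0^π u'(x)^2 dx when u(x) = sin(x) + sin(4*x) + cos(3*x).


||u||_{H^1(0,π)}^2 = 160/7 + 29*π/2

u'(x) = -3*sin(3*x) + cos(x) + 4*cos(4*x).
Expand u² and (u')² and integrate term by term on (0, π), using: for integers n ≥ 1, ∫_0^π sin²(nx) dx = ∫_0^π cos²(nx) dx = π/2; for n ≠ n', ∫_0^π sin(nx)sin(n'x) dx = ∫_0^π cos(nx)cos(n'x) dx = 0; and by product-to-sum, ∫_0^π sin(nx)cos(n'x) dx = ½∫_0^π [sin((n+n')x) + sin((n−n')x)] dx, which is 0 when n+n' is even and 2n/(n²−n'²) when n+n' is odd (it need not vanish on (0, π)).
  u² squared terms: (1)²·∫cos(3x)² dx = 1·π/2 = π/2;  (1)²·∫sin(x)² dx = 1·π/2 = π/2;  (1)²·∫sin(4x)² dx = 1·π/2 = π/2.
  u² cross terms: 2·(1)·(1)·∫cos(3x)·sin(x) dx = 2·(0) = 0;  2·(1)·(1)·∫cos(3x)·sin(4x) dx = 2·(8/7) = 16/7;  2·(1)·(1)·∫sin(x)·sin(4x) dx = 2·(0) = 0.
  So ∫_0^π u² dx = π/2 + π/2 + π/2 + 0 + 16/7 + 0 = 16/7 + 3*π/2.
  (u')² squared terms: (-3)²·∫sin(3x)² dx = 9·π/2 = 9*π/2;  (4)²·∫cos(4x)² dx = 16·π/2 = 8*π;  (1)²·∫cos(x)² dx = 1·π/2 = π/2.
  (u')² cross terms: 2·(-3)·(4)·∫sin(3x)·cos(4x) dx = -24·(-6/7) = 144/7;  2·(-3)·(1)·∫sin(3x)·cos(x) dx = -6·(0) = 0;  2·(4)·(1)·∫cos(4x)·cos(x) dx = 8·(0) = 0.
  So ∫_0^π (u')² dx = 9*π/2 + 8*π + π/2 + 144/7 + 0 + 0 = 144/7 + 13*π.
||u||_{H^1}^2 = (16/7 + 3*π/2) + (144/7 + 13*π) = 160/7 + 29*π/2.


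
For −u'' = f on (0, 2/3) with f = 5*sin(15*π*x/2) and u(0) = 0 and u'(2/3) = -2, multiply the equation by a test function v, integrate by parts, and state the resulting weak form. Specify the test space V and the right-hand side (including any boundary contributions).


V = {v ∈ H^1(0, 2/3) : v(0) = 0} (test functions vanish at x = 0 where u is specified); weak form: ∫_0^2/3 u'v' dx = ∫_0^2/3 (5*sin(15*π*x/2)) v dx − 2·v(2/3) for all v ∈ V.

Multiply both sides by a test function v and integrate from 0 to 2/3:
  ∫_0^2/3 −u''(x) v(x) dx = ∫_0^2/3 f(x) v(x) dx.
Integrate the LHS by parts once:
  ∫_0^2/3 −u'' v dx = −[u'(x) v(x)]_0^2/3 + ∫_0^2/3 u'(x) v'(x) dx.
Thus ∫_0^2/3 u'(x) v'(x) dx = ∫_0^2/3 f(x) v(x) dx + [u'(x) v(x)]_0^2/3.
Choose V so that boundary terms are either known or forced to vanish.
Mixed BC: u(0) = 0 (Dirichlet) and u'(2/3) = -2 (Neumann). Define V = {v ∈ H^1(0, 2/3) : v(0) = 0}. Then [u' v]_0^2/3 = u'(2/3)·v(2/3) − u'(0)·0 = − 2·v(2/3).
Weak formulation: find u (satisfying any essential BC) such that ∫_0^2/3 u'(x) v'(x) dx = ∫_0^2/3 f v dx − 2·v(2/3) for all v ∈ V (Dirichlet at 0 absorbed into V; Neumann datum at x = 2/3 contributes the boundary term).
Substituting f(x) = 5*sin(15*π*x/2), the right-hand side is ∫_0^2/3 (5*sin(15*π*x/2)) v dx − 2·v(2/3).


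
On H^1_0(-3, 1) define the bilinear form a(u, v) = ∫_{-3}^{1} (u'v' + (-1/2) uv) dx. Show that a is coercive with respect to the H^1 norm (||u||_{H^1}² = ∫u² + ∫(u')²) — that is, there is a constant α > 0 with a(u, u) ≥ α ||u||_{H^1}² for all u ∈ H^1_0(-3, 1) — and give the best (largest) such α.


α = (-8 + π^2)/(π^2 + 16)

Coercivity of a(·,·) on H^1_0(-3, 1) means a(u, u) ≥ α ||u||_{H^1}² for every u ∈ H^1_0.
The interval has length L = 4, and Poincaré/coercivity depend only on L. Here a(u, u) = ∫(u')² + (-1/2)·∫u².
Here c = -1/2 < 0 with |c| < (π/L)² = π^2/16, so coercivity still holds. The condition a(u,u) ≥ α||u||_{H^1}² reads (1−α)∫(u')² ≥ (α−c)∫u². Any admissible α is ≤ 1 (rapidly oscillating u have ∫u²/∫(u')² → 0), and α = 1 would force 0 ≥ (1−c)∫u², impossible since c < 1; so 1−α > 0. By the sharp Poincaré inequality on H^1_0 of an interval of length L, ∫(u')² ≥ (π/L)²∫u² with equality for the first sine mode sin(π(x−x₀)/L) (x₀ the left endpoint), so the inequality holds for all u iff (1−α)(π/L)² ≥ α − c, i.e. α ≤ ((π/L)² + c)/((π/L)² + 1) = (1 + c(L/π)²)/(1 + (L/π)²). (Direct route, valid since c ≤ 0: Poincaré gives c∫u² ≥ c(L/π)²∫(u')², so a(u,u) ≥ (1 + c(L/π)²)∫(u')², while ||u||_{H^1}² ≤ (1 + (L/π)²)∫(u')²; dividing yields the same α.) With (π/L)² = π^2/16 and c = -1/2, the largest admissible constant is α = ((π/L)² + c)/((π/L)² + 1).
Simplifying, α = (-8 + π^2)/(π^2 + 16).


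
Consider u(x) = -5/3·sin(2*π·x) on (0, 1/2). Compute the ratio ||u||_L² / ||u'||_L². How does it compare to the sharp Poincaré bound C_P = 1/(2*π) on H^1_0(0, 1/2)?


||u||_L² / ||u'||_L² = 1/(2*π) = C_P.

u(x) = -5/3·sin(2*π·x), so u'(x) = -10*π*cos(2*π*x)/3.
Writing u(x) = A·sin(kπx/L) with A = -5/3 and k = 1, use ∫_0^L sin²(kπx/L) dx = L/2 and ∫_0^L cos²(kπx/L) dx = L/2.
u² = 25/9·sin²(2*π·x) and (u')² = 100*π^2/9·cos²(2*π·x), and each of sin², cos² integrates to L/2 = 1/4 over (0, 1/2).
∫_0^1/2 u² dx = 25/36, so ||u||_L² = 5/6.
∫_0^1/2 (u')² dx = 25*π^2/9, so ||u'||_L² = 5*π/3.
Ratio ||u||_L² / ||u'||_L² = 1/(2*π).
Sharp Poincaré constant on H^1_0(0, 1/2) is C_P = L/π = 1/(2*π), achieved by sin(2*π·x).
This is the k = 1 eigenfunction (up to amplitude), so the ratio equals the sharp Poincaré constant exactly.


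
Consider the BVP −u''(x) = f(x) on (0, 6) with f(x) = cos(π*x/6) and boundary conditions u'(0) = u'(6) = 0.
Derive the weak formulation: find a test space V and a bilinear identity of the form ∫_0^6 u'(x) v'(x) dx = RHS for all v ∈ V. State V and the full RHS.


V = H^1(0, 6) (no boundary constraint on v; u is determined up to an additive constant); weak form: ∫_0^6 u'v' dx = ∫_0^6 (cos(π*x/6)) v dx for all v ∈ V.

Multiply both sides by a test function v and integrate from 0 to 6:
  ∫_0^6 −u''(x) v(x) dx = ∫_0^6 f(x) v(x) dx.
Integrate the LHS by parts once:
  ∫_0^6 −u'' v dx = −[u'(x) v(x)]_0^6 + ∫_0^6 u'(x) v'(x) dx.
Thus ∫_0^6 u'(x) v'(x) dx = ∫_0^6 f(x) v(x) dx + [u'(x) v(x)]_0^6.
Choose V so that boundary terms are either known or forced to vanish.
u has homogeneous Neumann: u'(0) = u'(6) = 0. So [u' v]_0^6 = 0·v(6) − 0·v(0) = 0 for any v; take V = H^1(0, 6).
Weak formulation: find u (satisfying any essential BC) such that ∫_0^6 u'(x) v'(x) dx = ∫_0^6 f v dx for all v ∈ V (homogeneous Neumann, so boundary terms vanish).
Substituting f(x) = cos(π*x/6), the right-hand side is ∫_0^6 (cos(π*x/6)) v dx.
Compatibility check (pure Neumann): taking v ≡ 1 ∈ V gives 0 = ∫_0^6 f dx + (0) − (0), i.e. ∫_0^6 f dx must equal u'(0) − u'(6) = 0. Indeed ∫_0^6 (cos(π*x/6)) dx = 0, so the data are compatible. The solution is then unique only up to an additive constant (fix it e.g. by requiring ∫_0^6 u dx = 0).


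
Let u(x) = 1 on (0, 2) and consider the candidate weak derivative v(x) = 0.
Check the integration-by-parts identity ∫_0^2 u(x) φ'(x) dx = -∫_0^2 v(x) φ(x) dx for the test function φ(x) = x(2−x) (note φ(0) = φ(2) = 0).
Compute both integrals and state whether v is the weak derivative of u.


LHS = 0, RHS = 0. Yes, v = u' weakly.

u(x) = 1, classical derivative u'(x) = 0.
φ(x) = x(2−x), so φ'(x) = 2 - 2*x.
Note φ(0) = φ(2) = 0, so the boundary term u·φ vanishes.
LHS = ∫_0^2 u(x) φ'(x) dx = ∫_0^2 (2 - 2*x) dx. Term by term:
  ∫_0^2 -2*x dx = -4;  ∫_0^2 2 dx = 4.
Sum: -4 + 4 = 0.
So LHS = 0.
∫_0^2 v(x) φ(x) dx = ∫_0^2 (0) dx. Term by term:
  ∫_0^2 0 dx = 0.
So RHS = -∫_0^2 v(x) φ(x) dx = 0.
LHS = RHS, so the identity holds for this test φ.
Moreover u is smooth here and v(x) = u'(x) = 0 pointwise, so the identity holds for every test function. Hence v is the weak derivative of u.


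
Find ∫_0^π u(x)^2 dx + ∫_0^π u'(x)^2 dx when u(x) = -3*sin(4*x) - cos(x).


||u||_{H^1(0,π)}^2 = 32/5 + 155*π/2

u'(x) = sin(x) - 12*cos(4*x).
Expand u² and (u')² and integrate term by term on (0, π), using: for integers n ≥ 1, ∫_0^π sin²(nx) dx = ∫_0^π cos²(nx) dx = π/2; for n ≠ n', ∫_0^π sin(nx)sin(n'x) dx = ∫_0^π cos(nx)cos(n'x) dx = 0; and by product-to-sum, ∫_0^π sin(nx)cos(n'x) dx = ½∫_0^π [sin((n+n')x) + sin((n−n')x)] dx, which is 0 when n+n' is even and 2n/(n²−n'²) when n+n' is odd (it need not vanish on (0, π)).
  u² squared terms: (-1)²·∫cos(x)² dx = 1·π/2 = π/2;  (-3)²·∫sin(4x)² dx = 9·π/2 = 9*π/2.
  u² cross terms: 2·(-1)·(-3)·∫cos(x)·sin(4x) dx = 6·(8/15) = 16/5.
  So ∫_0^π u² dx = π/2 + 9*π/2 + 16/5 = 16/5 + 5*π.
  (u')² squared terms: (-12)²·∫cos(4x)² dx = 144·π/2 = 72*π;  (1)²·∫sin(x)² dx = 1·π/2 = π/2.
  (u')² cross terms: 2·(-12)·(1)·∫cos(4x)·sin(x) dx = -24·(-2/15) = 16/5.
  So ∫_0^π (u')² dx = 72*π + π/2 + 16/5 = 16/5 + 145*π/2.
||u||_{H^1}^2 = (16/5 + 5*π) + (16/5 + 145*π/2) = 32/5 + 155*π/2.


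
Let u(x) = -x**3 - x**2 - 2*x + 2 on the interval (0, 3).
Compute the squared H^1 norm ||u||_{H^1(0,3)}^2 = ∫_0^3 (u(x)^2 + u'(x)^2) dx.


||u||_{H^1}^2 = 57639/35

The H^1 norm (squared) on an interval (0, L) is
  ||u||_{H^1}^2 = ∫_0^L u(x)^2 dx + ∫_0^L u'(x)^2 dx.
Compute u'(x) = -3*x**2 - 2*x - 2.
Then u(x)^2 = x**6 + 2*x**5 + 5*x**4 - 8*x + 4 and u'(x)^2 = 9*x**4 + 12*x**3 + 16*x**2 + 8*x + 4.
Integrate each monomial from 0 to 3 using ∫_0^3 c·x^n dx = c·3^(n+1)/(n+1):
  ∫_0^3 u(x)^2 dx = ∫_0^3 (x^6 + 2*x^5 + 5*x^4 - 8*x + 4) dx. Term by term:
    ∫_0^3 x^6 dx = 2187/7;  ∫_0^3 2*x^5 dx = 243;  ∫_0^3 5*x^4 dx = 243;
    ∫_0^3 -8*x dx = -36;  ∫_0^3 4 dx = 12.
  Sum: 2187/7 + 243 + 243 − 36 + 12 = 5421/7.
  ∫_0^3 u'(x)^2 dx = ∫_0^3 (9*x^4 + 12*x^3 + 16*x^2 + 8*x + 4) dx. Term by term:
    ∫_0^3 9*x^4 dx = 2187/5;  ∫_0^3 12*x^3 dx = 243;  ∫_0^3 16*x^2 dx = 144;
    ∫_0^3 8*x dx = 36;  ∫_0^3 4 dx = 12.
  Sum: 2187/5 + 243 + 144 + 36 + 12 = 4362/5.
Adding: ||u||_{H^1}^2 = 5421/7 + 4362/5 = 57639/35.


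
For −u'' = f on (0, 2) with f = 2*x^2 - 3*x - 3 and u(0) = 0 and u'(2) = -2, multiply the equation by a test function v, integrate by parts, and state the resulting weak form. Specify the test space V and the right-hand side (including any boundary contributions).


V = {v ∈ H^1(0, 2) : v(0) = 0} (test functions vanish at x = 0 where u is specified); weak form: ∫_0^2 u'v' dx = ∫_0^2 (2*x^2 - 3*x - 3) v dx − 2·v(2) for all v ∈ V.

Multiply both sides by a test function v and integrate from 0 to 2:
  ∫_0^2 −u''(x) v(x) dx = ∫_0^2 f(x) v(x) dx.
Integrate the LHS by parts once:
  ∫_0^2 −u'' v dx = −[u'(x) v(x)]_0^2 + ∫_0^2 u'(x) v'(x) dx.
Thus ∫_0^2 u'(x) v'(x) dx = ∫_0^2 f(x) v(x) dx + [u'(x) v(x)]_0^2.
Choose V so that boundary terms are either known or forced to vanish.
Mixed BC: u(0) = 0 (Dirichlet) and u'(2) = -2 (Neumann). Define V = {v ∈ H^1(0, 2) : v(0) = 0}. Then [u' v]_0^2 = u'(2)·v(2) − u'(0)·0 = − 2·v(2).
Weak formulation: find u (satisfying any essential BC) such that ∫_0^2 u'(x) v'(x) dx = ∫_0^2 f v dx − 2·v(2) for all v ∈ V (Dirichlet at 0 absorbed into V; Neumann datum at x = 2 contributes the boundary term).
Substituting f(x) = 2*x^2 - 3*x - 3, the right-hand side is ∫_0^2 (2*x^2 - 3*x - 3) v dx − 2·v(2).


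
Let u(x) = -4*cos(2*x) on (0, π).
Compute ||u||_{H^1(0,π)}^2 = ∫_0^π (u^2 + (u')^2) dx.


||u||_{H^1(0,π)}^2 = 40*π

u'(x) = 8*sin(2*x).
Expand u² and (u')² and integrate term by term on (0, π), using: for integers n ≥ 1, ∫_0^π sin²(nx) dx = ∫_0^π cos²(nx) dx = π/2; for n ≠ n', ∫_0^π sin(nx)sin(n'x) dx = ∫_0^π cos(nx)cos(n'x) dx = 0; and by product-to-sum, ∫_0^π sin(nx)cos(n'x) dx = ½∫_0^π [sin((n+n')x) + sin((n−n')x)] dx, which is 0 when n+n' is even and 2n/(n²−n'²) when n+n' is odd (it need not vanish on (0, π)).
  u² squared terms: (-4)²·∫cos(2x)² dx = 16·π/2 = 8*π.
  So ∫_0^π u² dx = 8*π.
  (u')² squared terms: (8)²·∫sin(2x)² dx = 64·π/2 = 32*π.
  So ∫_0^π (u')² dx = 32*π.
||u||_{H^1}^2 = (8*π) + (32*π) = 40*π.


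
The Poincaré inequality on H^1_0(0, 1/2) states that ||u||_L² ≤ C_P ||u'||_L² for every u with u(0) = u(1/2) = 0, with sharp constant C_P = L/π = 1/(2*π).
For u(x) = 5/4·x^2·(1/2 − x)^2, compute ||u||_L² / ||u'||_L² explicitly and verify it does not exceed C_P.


||u||_L² / ||u'||_L² = sqrt(3)/12 < C_P = 1/(2*π).

u(x) = 5/4·x^2·(1/2 − x)^2, so u'(x) = 5*x*(2*x - 1)*(4*x - 1)/8.
u(x) = 5/4·x^2·(1/2 − x)^2 vanishes at x = 0 and x = 1/2, so u ∈ H^1_0(0, 1/2). Differentiate via the product rule and integrate the resulting polynomials term by term.
  ∫_0^1/2 u² dx = ∫_0^1/2 (25*x^8/16 - 25*x^7/8 + 75*x^6/32 - 25*x^5/32 + 25*x^4/256) dx. Term by term:
    ∫_0^1/2 25*x^8/16 dx = 25/73728;  ∫_0^1/2 -25*x^7/8 dx = -25/16384;  ∫_0^1/2 75*x^6/32 dx = 75/28672;
    ∫_0^1/2 -25*x^5/32 dx = -25/12288;  ∫_0^1/2 25*x^4/256 dx = 5/8192.
  Sum: 25/73728 − 25/16384 + 75/28672 − 25/12288 + 5/8192 = 5/1032192.
  ∫_0^1/2 (u')² dx = ∫_0^1/2 (25*x^6 - 75*x^5/2 + 325*x^4/16 - 75*x^3/16 + 25*x^2/64) dx. Term by term:
    ∫_0^1/2 25*x^6 dx = 25/896;  ∫_0^1/2 -75*x^5/2 dx = -25/256;  ∫_0^1/2 325*x^4/16 dx = 65/512;
    ∫_0^1/2 -75*x^3/16 dx = -75/1024;  ∫_0^1/2 25*x^2/64 dx = 25/1536.
  Sum: 25/896 − 25/256 + 65/512 − 75/1024 + 25/1536 = 5/21504.
∫_0^1/2 u² dx = 5/1032192, so ||u||_L² = sqrt(35)/2688.
∫_0^1/2 (u')² dx = 5/21504, so ||u'||_L² = sqrt(105)/672.
Ratio ||u||_L² / ||u'||_L² = sqrt(3)/12.
Sharp Poincaré constant on H^1_0(0, 1/2) is C_P = L/π = 1/(2*π), achieved by sin(2*π·x).
A polynomial bump cannot attain the sharp Poincaré constant (only the first sine eigenfunction does), so the ratio is strictly less than C_P, consistent with ||u||_L² ≤ C_P ||u'||_L².


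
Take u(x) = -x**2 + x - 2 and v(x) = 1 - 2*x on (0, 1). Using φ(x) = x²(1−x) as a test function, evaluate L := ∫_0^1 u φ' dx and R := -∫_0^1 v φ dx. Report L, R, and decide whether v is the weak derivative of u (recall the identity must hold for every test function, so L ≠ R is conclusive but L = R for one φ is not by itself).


LHS = 1/60, RHS = 1/60. Yes, v = u' weakly.

u(x) = -x**2 + x - 2, classical derivative u'(x) = 1 - 2*x.
φ(x) = x²(1−x), so φ'(x) = x*(2 - 3*x).
Note φ(0) = φ(1) = 0, so the boundary term u·φ vanishes.
LHS = ∫_0^1 u(x) φ'(x) dx = ∫_0^1 (3*x^4 - 5*x^3 + 8*x^2 - 4*x) dx. Term by term:
  ∫_0^1 3*x^4 dx = 3/5;  ∫_0^1 -5*x^3 dx = -5/4;  ∫_0^1 8*x^2 dx = 8/3;
  ∫_0^1 -4*x dx = -2.
Sum: 3/5 − 5/4 + 8/3 − 2 = 1/60.
So LHS = 1/60.
∫_0^1 v(x) φ(x) dx = ∫_0^1 (2*x^4 - 3*x^3 + x^2) dx. Term by term:
  ∫_0^1 2*x^4 dx = 2/5;  ∫_0^1 -3*x^3 dx = -3/4;  ∫_0^1 x^2 dx = 1/3.
Sum: 2/5 − 3/4 + 1/3 = -1/60.
So RHS = -∫_0^1 v(x) φ(x) dx = 1/60.
LHS = RHS, so the identity holds for this test φ.
Moreover u is smooth here and v(x) = u'(x) = 1 - 2*x pointwise, so the identity holds for every test function. Hence v is the weak derivative of u.
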